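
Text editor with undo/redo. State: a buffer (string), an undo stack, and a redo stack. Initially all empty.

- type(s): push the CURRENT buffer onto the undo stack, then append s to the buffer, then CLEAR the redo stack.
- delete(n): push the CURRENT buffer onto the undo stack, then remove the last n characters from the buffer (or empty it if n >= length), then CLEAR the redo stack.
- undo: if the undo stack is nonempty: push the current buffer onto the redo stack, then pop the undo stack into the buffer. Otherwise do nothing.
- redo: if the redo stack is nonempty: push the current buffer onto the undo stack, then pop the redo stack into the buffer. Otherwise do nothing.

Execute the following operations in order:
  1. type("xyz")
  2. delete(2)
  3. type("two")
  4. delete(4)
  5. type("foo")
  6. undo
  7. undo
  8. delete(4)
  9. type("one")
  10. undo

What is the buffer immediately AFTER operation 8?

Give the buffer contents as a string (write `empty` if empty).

Answer: empty

Derivation:
After op 1 (type): buf='xyz' undo_depth=1 redo_depth=0
After op 2 (delete): buf='x' undo_depth=2 redo_depth=0
After op 3 (type): buf='xtwo' undo_depth=3 redo_depth=0
After op 4 (delete): buf='(empty)' undo_depth=4 redo_depth=0
After op 5 (type): buf='foo' undo_depth=5 redo_depth=0
After op 6 (undo): buf='(empty)' undo_depth=4 redo_depth=1
After op 7 (undo): buf='xtwo' undo_depth=3 redo_depth=2
After op 8 (delete): buf='(empty)' undo_depth=4 redo_depth=0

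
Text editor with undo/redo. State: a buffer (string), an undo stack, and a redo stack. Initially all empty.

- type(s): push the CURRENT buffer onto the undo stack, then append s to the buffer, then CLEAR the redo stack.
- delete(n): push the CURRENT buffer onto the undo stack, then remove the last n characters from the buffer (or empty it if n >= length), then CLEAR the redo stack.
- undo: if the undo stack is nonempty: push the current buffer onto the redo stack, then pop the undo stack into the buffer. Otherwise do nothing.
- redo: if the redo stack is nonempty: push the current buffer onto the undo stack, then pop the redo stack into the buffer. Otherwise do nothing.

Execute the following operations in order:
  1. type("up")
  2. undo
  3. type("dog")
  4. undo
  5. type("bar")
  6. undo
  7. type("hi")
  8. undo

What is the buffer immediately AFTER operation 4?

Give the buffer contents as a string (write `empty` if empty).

After op 1 (type): buf='up' undo_depth=1 redo_depth=0
After op 2 (undo): buf='(empty)' undo_depth=0 redo_depth=1
After op 3 (type): buf='dog' undo_depth=1 redo_depth=0
After op 4 (undo): buf='(empty)' undo_depth=0 redo_depth=1

Answer: empty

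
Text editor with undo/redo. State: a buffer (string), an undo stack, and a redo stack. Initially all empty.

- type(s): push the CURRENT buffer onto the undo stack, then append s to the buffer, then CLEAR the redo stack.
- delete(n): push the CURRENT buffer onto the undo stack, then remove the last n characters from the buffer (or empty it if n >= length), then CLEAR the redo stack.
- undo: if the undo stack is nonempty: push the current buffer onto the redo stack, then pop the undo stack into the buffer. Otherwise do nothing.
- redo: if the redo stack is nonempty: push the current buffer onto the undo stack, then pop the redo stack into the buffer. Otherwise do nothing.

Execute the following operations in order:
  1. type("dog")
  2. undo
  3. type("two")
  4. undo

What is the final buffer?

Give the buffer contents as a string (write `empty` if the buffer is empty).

Answer: empty

Derivation:
After op 1 (type): buf='dog' undo_depth=1 redo_depth=0
After op 2 (undo): buf='(empty)' undo_depth=0 redo_depth=1
After op 3 (type): buf='two' undo_depth=1 redo_depth=0
After op 4 (undo): buf='(empty)' undo_depth=0 redo_depth=1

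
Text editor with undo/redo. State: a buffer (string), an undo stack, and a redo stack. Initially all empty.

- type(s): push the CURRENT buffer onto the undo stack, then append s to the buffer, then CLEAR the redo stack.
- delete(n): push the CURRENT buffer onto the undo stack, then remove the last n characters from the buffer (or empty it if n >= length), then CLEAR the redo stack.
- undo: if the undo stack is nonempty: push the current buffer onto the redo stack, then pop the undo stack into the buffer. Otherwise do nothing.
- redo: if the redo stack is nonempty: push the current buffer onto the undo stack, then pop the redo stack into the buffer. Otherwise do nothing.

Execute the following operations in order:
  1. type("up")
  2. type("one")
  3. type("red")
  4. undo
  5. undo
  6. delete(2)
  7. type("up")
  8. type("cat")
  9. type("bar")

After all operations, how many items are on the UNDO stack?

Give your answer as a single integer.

Answer: 5

Derivation:
After op 1 (type): buf='up' undo_depth=1 redo_depth=0
After op 2 (type): buf='upone' undo_depth=2 redo_depth=0
After op 3 (type): buf='uponered' undo_depth=3 redo_depth=0
After op 4 (undo): buf='upone' undo_depth=2 redo_depth=1
After op 5 (undo): buf='up' undo_depth=1 redo_depth=2
After op 6 (delete): buf='(empty)' undo_depth=2 redo_depth=0
After op 7 (type): buf='up' undo_depth=3 redo_depth=0
After op 8 (type): buf='upcat' undo_depth=4 redo_depth=0
After op 9 (type): buf='upcatbar' undo_depth=5 redo_depth=0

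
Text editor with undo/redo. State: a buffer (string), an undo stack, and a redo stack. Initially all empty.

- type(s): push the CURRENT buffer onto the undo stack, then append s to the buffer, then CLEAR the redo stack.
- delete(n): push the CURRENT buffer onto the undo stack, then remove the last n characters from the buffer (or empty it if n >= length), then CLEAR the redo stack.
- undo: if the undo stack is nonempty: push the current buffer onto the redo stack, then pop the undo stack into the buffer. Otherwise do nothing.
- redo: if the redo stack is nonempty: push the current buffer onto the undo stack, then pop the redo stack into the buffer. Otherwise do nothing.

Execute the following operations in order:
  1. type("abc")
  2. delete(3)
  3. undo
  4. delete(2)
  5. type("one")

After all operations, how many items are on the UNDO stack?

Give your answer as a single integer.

Answer: 3

Derivation:
After op 1 (type): buf='abc' undo_depth=1 redo_depth=0
After op 2 (delete): buf='(empty)' undo_depth=2 redo_depth=0
After op 3 (undo): buf='abc' undo_depth=1 redo_depth=1
After op 4 (delete): buf='a' undo_depth=2 redo_depth=0
After op 5 (type): buf='aone' undo_depth=3 redo_depth=0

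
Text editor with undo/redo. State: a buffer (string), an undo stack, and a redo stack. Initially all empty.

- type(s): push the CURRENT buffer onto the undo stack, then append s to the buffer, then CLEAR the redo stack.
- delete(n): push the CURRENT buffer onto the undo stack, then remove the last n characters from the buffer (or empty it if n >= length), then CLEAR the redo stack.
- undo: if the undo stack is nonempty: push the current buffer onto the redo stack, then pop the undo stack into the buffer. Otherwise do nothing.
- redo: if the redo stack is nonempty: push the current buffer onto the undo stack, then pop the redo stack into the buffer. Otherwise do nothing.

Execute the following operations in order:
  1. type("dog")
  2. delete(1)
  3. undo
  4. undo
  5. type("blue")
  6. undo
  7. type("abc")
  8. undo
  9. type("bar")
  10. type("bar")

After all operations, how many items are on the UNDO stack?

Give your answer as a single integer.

After op 1 (type): buf='dog' undo_depth=1 redo_depth=0
After op 2 (delete): buf='do' undo_depth=2 redo_depth=0
After op 3 (undo): buf='dog' undo_depth=1 redo_depth=1
After op 4 (undo): buf='(empty)' undo_depth=0 redo_depth=2
After op 5 (type): buf='blue' undo_depth=1 redo_depth=0
After op 6 (undo): buf='(empty)' undo_depth=0 redo_depth=1
After op 7 (type): buf='abc' undo_depth=1 redo_depth=0
After op 8 (undo): buf='(empty)' undo_depth=0 redo_depth=1
After op 9 (type): buf='bar' undo_depth=1 redo_depth=0
After op 10 (type): buf='barbar' undo_depth=2 redo_depth=0

Answer: 2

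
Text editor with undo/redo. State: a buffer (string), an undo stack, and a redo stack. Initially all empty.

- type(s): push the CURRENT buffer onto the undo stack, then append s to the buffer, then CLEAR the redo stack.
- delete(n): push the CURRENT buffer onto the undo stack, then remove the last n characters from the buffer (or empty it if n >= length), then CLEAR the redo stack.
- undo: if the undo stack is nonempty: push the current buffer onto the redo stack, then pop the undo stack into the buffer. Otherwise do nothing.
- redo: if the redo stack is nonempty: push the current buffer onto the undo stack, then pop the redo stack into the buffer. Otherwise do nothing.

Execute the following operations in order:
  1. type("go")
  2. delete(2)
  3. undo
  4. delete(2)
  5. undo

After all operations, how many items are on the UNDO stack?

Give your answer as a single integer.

Answer: 1

Derivation:
After op 1 (type): buf='go' undo_depth=1 redo_depth=0
After op 2 (delete): buf='(empty)' undo_depth=2 redo_depth=0
After op 3 (undo): buf='go' undo_depth=1 redo_depth=1
After op 4 (delete): buf='(empty)' undo_depth=2 redo_depth=0
After op 5 (undo): buf='go' undo_depth=1 redo_depth=1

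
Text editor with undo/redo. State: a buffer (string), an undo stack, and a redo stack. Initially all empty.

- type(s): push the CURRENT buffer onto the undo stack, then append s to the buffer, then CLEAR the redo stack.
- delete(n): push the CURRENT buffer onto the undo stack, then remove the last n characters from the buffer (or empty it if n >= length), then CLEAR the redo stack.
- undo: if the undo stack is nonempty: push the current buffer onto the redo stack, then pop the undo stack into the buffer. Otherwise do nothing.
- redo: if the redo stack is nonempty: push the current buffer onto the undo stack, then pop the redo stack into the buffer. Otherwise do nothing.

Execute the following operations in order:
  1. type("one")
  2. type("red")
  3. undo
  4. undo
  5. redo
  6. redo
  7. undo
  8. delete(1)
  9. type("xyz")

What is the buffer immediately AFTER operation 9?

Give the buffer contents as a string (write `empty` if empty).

Answer: onxyz

Derivation:
After op 1 (type): buf='one' undo_depth=1 redo_depth=0
After op 2 (type): buf='onered' undo_depth=2 redo_depth=0
After op 3 (undo): buf='one' undo_depth=1 redo_depth=1
After op 4 (undo): buf='(empty)' undo_depth=0 redo_depth=2
After op 5 (redo): buf='one' undo_depth=1 redo_depth=1
After op 6 (redo): buf='onered' undo_depth=2 redo_depth=0
After op 7 (undo): buf='one' undo_depth=1 redo_depth=1
After op 8 (delete): buf='on' undo_depth=2 redo_depth=0
After op 9 (type): buf='onxyz' undo_depth=3 redo_depth=0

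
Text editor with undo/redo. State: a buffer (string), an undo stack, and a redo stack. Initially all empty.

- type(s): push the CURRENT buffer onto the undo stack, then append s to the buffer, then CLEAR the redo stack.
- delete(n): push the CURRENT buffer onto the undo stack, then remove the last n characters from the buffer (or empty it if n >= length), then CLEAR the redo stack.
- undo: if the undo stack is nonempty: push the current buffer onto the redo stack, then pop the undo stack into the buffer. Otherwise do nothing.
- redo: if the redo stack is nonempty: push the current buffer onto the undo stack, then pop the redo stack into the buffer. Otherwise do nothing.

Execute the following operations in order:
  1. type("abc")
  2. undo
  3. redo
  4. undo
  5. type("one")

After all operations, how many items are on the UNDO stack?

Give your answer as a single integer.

Answer: 1

Derivation:
After op 1 (type): buf='abc' undo_depth=1 redo_depth=0
After op 2 (undo): buf='(empty)' undo_depth=0 redo_depth=1
After op 3 (redo): buf='abc' undo_depth=1 redo_depth=0
After op 4 (undo): buf='(empty)' undo_depth=0 redo_depth=1
After op 5 (type): buf='one' undo_depth=1 redo_depth=0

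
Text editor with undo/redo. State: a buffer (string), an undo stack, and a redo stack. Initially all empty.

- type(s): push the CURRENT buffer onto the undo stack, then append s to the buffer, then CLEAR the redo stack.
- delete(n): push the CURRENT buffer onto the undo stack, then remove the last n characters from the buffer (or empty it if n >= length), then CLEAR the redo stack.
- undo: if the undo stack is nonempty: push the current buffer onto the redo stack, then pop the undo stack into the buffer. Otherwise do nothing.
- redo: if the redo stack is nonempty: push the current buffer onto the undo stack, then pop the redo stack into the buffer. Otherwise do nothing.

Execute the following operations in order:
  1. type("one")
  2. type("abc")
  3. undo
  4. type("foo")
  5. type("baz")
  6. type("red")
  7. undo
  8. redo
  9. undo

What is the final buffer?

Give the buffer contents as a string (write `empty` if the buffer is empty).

Answer: onefoobaz

Derivation:
After op 1 (type): buf='one' undo_depth=1 redo_depth=0
After op 2 (type): buf='oneabc' undo_depth=2 redo_depth=0
After op 3 (undo): buf='one' undo_depth=1 redo_depth=1
After op 4 (type): buf='onefoo' undo_depth=2 redo_depth=0
After op 5 (type): buf='onefoobaz' undo_depth=3 redo_depth=0
After op 6 (type): buf='onefoobazred' undo_depth=4 redo_depth=0
After op 7 (undo): buf='onefoobaz' undo_depth=3 redo_depth=1
After op 8 (redo): buf='onefoobazred' undo_depth=4 redo_depth=0
After op 9 (undo): buf='onefoobaz' undo_depth=3 redo_depth=1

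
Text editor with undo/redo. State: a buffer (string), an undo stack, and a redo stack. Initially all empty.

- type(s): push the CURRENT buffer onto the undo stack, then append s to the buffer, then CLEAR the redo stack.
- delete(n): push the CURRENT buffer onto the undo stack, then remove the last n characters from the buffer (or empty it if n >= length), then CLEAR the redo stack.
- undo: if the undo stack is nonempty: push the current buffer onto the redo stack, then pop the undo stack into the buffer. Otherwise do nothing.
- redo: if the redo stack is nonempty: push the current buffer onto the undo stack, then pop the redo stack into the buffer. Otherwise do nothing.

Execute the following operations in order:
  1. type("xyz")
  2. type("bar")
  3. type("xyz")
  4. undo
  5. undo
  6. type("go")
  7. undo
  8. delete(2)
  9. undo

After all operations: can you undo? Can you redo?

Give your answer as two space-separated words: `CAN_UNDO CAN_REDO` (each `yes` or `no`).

Answer: yes yes

Derivation:
After op 1 (type): buf='xyz' undo_depth=1 redo_depth=0
After op 2 (type): buf='xyzbar' undo_depth=2 redo_depth=0
After op 3 (type): buf='xyzbarxyz' undo_depth=3 redo_depth=0
After op 4 (undo): buf='xyzbar' undo_depth=2 redo_depth=1
After op 5 (undo): buf='xyz' undo_depth=1 redo_depth=2
After op 6 (type): buf='xyzgo' undo_depth=2 redo_depth=0
After op 7 (undo): buf='xyz' undo_depth=1 redo_depth=1
After op 8 (delete): buf='x' undo_depth=2 redo_depth=0
After op 9 (undo): buf='xyz' undo_depth=1 redo_depth=1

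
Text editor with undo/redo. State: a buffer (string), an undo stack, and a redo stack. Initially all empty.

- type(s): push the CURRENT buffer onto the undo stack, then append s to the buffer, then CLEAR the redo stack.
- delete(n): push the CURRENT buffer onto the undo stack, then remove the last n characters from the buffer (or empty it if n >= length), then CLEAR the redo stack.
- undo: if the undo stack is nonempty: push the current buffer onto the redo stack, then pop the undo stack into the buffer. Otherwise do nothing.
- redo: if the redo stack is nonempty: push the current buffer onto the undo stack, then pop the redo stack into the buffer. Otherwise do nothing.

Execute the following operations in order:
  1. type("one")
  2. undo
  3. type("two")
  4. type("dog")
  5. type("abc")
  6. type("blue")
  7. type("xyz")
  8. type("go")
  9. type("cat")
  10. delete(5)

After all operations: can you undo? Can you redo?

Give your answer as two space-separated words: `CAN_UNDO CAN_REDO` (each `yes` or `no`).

Answer: yes no

Derivation:
After op 1 (type): buf='one' undo_depth=1 redo_depth=0
After op 2 (undo): buf='(empty)' undo_depth=0 redo_depth=1
After op 3 (type): buf='two' undo_depth=1 redo_depth=0
After op 4 (type): buf='twodog' undo_depth=2 redo_depth=0
After op 5 (type): buf='twodogabc' undo_depth=3 redo_depth=0
After op 6 (type): buf='twodogabcblue' undo_depth=4 redo_depth=0
After op 7 (type): buf='twodogabcbluexyz' undo_depth=5 redo_depth=0
After op 8 (type): buf='twodogabcbluexyzgo' undo_depth=6 redo_depth=0
After op 9 (type): buf='twodogabcbluexyzgocat' undo_depth=7 redo_depth=0
After op 10 (delete): buf='twodogabcbluexyz' undo_depth=8 redo_depth=0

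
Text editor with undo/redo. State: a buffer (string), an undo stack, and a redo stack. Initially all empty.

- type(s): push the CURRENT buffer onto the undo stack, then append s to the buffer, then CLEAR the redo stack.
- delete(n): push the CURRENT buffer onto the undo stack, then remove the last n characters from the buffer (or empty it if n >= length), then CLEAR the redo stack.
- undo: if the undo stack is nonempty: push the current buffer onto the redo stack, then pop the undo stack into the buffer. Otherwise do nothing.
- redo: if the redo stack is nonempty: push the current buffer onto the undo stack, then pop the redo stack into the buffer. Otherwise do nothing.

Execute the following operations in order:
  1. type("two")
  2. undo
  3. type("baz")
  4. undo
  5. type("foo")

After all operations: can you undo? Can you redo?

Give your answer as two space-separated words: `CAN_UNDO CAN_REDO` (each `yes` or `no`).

Answer: yes no

Derivation:
After op 1 (type): buf='two' undo_depth=1 redo_depth=0
After op 2 (undo): buf='(empty)' undo_depth=0 redo_depth=1
After op 3 (type): buf='baz' undo_depth=1 redo_depth=0
After op 4 (undo): buf='(empty)' undo_depth=0 redo_depth=1
After op 5 (type): buf='foo' undo_depth=1 redo_depth=0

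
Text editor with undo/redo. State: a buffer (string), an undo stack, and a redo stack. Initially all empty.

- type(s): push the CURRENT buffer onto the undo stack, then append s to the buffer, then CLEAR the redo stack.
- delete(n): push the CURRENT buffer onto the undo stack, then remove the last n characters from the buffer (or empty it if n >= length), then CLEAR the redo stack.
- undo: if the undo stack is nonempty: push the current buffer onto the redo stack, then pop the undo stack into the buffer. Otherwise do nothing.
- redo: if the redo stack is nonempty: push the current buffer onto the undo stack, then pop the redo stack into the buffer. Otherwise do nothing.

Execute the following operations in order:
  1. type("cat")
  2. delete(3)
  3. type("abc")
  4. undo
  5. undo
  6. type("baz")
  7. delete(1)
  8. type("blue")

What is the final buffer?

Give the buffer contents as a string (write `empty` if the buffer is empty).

After op 1 (type): buf='cat' undo_depth=1 redo_depth=0
After op 2 (delete): buf='(empty)' undo_depth=2 redo_depth=0
After op 3 (type): buf='abc' undo_depth=3 redo_depth=0
After op 4 (undo): buf='(empty)' undo_depth=2 redo_depth=1
After op 5 (undo): buf='cat' undo_depth=1 redo_depth=2
After op 6 (type): buf='catbaz' undo_depth=2 redo_depth=0
After op 7 (delete): buf='catba' undo_depth=3 redo_depth=0
After op 8 (type): buf='catbablue' undo_depth=4 redo_depth=0

Answer: catbablue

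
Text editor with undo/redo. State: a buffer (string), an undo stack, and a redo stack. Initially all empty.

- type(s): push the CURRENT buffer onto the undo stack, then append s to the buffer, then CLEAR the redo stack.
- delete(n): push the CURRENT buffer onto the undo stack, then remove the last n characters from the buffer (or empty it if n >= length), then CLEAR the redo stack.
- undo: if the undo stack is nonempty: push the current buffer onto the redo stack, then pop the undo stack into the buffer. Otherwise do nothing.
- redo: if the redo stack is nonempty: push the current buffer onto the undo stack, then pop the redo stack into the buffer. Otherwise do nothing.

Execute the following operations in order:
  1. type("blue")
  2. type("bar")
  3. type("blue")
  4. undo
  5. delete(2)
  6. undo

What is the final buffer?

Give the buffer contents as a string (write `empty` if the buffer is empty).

Answer: bluebar

Derivation:
After op 1 (type): buf='blue' undo_depth=1 redo_depth=0
After op 2 (type): buf='bluebar' undo_depth=2 redo_depth=0
After op 3 (type): buf='bluebarblue' undo_depth=3 redo_depth=0
After op 4 (undo): buf='bluebar' undo_depth=2 redo_depth=1
After op 5 (delete): buf='blueb' undo_depth=3 redo_depth=0
After op 6 (undo): buf='bluebar' undo_depth=2 redo_depth=1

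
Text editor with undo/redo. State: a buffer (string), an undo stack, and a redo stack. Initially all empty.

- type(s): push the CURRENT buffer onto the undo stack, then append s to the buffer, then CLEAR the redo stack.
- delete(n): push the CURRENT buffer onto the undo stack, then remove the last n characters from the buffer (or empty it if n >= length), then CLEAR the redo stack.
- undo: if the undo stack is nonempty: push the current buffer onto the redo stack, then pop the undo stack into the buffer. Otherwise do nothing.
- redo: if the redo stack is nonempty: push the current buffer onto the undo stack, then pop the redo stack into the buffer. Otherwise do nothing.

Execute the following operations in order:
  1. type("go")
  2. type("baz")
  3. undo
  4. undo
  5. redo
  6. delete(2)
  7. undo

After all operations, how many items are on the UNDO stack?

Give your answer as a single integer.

Answer: 1

Derivation:
After op 1 (type): buf='go' undo_depth=1 redo_depth=0
After op 2 (type): buf='gobaz' undo_depth=2 redo_depth=0
After op 3 (undo): buf='go' undo_depth=1 redo_depth=1
After op 4 (undo): buf='(empty)' undo_depth=0 redo_depth=2
After op 5 (redo): buf='go' undo_depth=1 redo_depth=1
After op 6 (delete): buf='(empty)' undo_depth=2 redo_depth=0
After op 7 (undo): buf='go' undo_depth=1 redo_depth=1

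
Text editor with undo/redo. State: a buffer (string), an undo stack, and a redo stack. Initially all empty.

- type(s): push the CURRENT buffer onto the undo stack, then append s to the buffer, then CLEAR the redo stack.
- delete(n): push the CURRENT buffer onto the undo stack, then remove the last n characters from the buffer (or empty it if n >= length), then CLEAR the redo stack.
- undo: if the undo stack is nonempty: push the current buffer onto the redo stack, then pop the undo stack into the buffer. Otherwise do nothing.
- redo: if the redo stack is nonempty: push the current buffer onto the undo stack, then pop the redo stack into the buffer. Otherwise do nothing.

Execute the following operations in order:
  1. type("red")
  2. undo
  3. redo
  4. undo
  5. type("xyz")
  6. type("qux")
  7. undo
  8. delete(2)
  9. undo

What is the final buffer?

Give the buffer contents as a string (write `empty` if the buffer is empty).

After op 1 (type): buf='red' undo_depth=1 redo_depth=0
After op 2 (undo): buf='(empty)' undo_depth=0 redo_depth=1
After op 3 (redo): buf='red' undo_depth=1 redo_depth=0
After op 4 (undo): buf='(empty)' undo_depth=0 redo_depth=1
After op 5 (type): buf='xyz' undo_depth=1 redo_depth=0
After op 6 (type): buf='xyzqux' undo_depth=2 redo_depth=0
After op 7 (undo): buf='xyz' undo_depth=1 redo_depth=1
After op 8 (delete): buf='x' undo_depth=2 redo_depth=0
After op 9 (undo): buf='xyz' undo_depth=1 redo_depth=1

Answer: xyz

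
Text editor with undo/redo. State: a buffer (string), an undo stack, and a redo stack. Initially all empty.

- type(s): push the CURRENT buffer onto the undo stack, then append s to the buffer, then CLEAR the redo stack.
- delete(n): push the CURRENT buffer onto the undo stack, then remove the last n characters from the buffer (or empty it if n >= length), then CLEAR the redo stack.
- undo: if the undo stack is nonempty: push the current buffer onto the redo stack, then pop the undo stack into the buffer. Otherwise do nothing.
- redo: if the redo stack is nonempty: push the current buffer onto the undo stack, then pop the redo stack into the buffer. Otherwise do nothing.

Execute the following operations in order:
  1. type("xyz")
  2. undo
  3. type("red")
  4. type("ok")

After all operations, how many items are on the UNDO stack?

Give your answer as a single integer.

Answer: 2

Derivation:
After op 1 (type): buf='xyz' undo_depth=1 redo_depth=0
After op 2 (undo): buf='(empty)' undo_depth=0 redo_depth=1
After op 3 (type): buf='red' undo_depth=1 redo_depth=0
After op 4 (type): buf='redok' undo_depth=2 redo_depth=0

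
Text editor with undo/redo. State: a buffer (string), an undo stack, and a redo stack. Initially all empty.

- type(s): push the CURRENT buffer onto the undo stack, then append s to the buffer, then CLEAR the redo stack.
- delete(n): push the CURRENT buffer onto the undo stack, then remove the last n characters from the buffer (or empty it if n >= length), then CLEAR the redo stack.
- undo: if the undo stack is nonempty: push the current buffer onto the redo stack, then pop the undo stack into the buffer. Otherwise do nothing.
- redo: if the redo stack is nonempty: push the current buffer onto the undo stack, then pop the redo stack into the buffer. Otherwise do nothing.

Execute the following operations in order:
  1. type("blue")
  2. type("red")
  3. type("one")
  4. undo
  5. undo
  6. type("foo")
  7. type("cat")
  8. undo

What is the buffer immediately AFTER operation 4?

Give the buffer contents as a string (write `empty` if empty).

Answer: bluered

Derivation:
After op 1 (type): buf='blue' undo_depth=1 redo_depth=0
After op 2 (type): buf='bluered' undo_depth=2 redo_depth=0
After op 3 (type): buf='blueredone' undo_depth=3 redo_depth=0
After op 4 (undo): buf='bluered' undo_depth=2 redo_depth=1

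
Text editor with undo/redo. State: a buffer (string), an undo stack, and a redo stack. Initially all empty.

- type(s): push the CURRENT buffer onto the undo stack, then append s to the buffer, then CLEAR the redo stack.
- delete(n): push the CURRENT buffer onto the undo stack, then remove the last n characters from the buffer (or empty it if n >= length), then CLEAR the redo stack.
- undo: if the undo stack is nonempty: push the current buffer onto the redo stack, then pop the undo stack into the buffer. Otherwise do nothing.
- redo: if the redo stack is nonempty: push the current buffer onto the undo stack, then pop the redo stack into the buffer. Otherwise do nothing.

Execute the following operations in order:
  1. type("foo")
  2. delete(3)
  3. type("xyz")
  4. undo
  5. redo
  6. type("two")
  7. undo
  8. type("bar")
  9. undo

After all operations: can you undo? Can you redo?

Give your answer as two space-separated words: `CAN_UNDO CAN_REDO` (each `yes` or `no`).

After op 1 (type): buf='foo' undo_depth=1 redo_depth=0
After op 2 (delete): buf='(empty)' undo_depth=2 redo_depth=0
After op 3 (type): buf='xyz' undo_depth=3 redo_depth=0
After op 4 (undo): buf='(empty)' undo_depth=2 redo_depth=1
After op 5 (redo): buf='xyz' undo_depth=3 redo_depth=0
After op 6 (type): buf='xyztwo' undo_depth=4 redo_depth=0
After op 7 (undo): buf='xyz' undo_depth=3 redo_depth=1
After op 8 (type): buf='xyzbar' undo_depth=4 redo_depth=0
After op 9 (undo): buf='xyz' undo_depth=3 redo_depth=1

Answer: yes yes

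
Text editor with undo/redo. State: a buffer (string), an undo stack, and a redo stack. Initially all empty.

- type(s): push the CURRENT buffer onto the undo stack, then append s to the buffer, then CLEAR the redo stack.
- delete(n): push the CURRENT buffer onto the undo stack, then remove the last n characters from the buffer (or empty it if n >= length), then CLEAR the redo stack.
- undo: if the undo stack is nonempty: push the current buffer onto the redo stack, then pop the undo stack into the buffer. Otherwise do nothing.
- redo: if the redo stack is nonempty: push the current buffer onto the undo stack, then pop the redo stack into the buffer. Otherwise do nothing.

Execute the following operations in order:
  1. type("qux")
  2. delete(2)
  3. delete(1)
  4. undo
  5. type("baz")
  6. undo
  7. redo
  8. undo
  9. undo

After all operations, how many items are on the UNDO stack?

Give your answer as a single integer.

After op 1 (type): buf='qux' undo_depth=1 redo_depth=0
After op 2 (delete): buf='q' undo_depth=2 redo_depth=0
After op 3 (delete): buf='(empty)' undo_depth=3 redo_depth=0
After op 4 (undo): buf='q' undo_depth=2 redo_depth=1
After op 5 (type): buf='qbaz' undo_depth=3 redo_depth=0
After op 6 (undo): buf='q' undo_depth=2 redo_depth=1
After op 7 (redo): buf='qbaz' undo_depth=3 redo_depth=0
After op 8 (undo): buf='q' undo_depth=2 redo_depth=1
After op 9 (undo): buf='qux' undo_depth=1 redo_depth=2

Answer: 1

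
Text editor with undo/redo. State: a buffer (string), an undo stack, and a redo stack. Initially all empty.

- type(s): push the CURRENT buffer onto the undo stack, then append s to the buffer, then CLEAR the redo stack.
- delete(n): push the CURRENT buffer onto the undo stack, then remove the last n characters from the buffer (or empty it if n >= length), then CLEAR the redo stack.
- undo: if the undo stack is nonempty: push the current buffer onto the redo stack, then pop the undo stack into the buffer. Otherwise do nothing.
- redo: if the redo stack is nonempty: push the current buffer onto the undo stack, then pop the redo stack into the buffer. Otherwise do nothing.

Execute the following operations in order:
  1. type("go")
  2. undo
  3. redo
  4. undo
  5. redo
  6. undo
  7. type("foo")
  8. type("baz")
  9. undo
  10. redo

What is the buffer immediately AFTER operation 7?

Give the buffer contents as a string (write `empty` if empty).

After op 1 (type): buf='go' undo_depth=1 redo_depth=0
After op 2 (undo): buf='(empty)' undo_depth=0 redo_depth=1
After op 3 (redo): buf='go' undo_depth=1 redo_depth=0
After op 4 (undo): buf='(empty)' undo_depth=0 redo_depth=1
After op 5 (redo): buf='go' undo_depth=1 redo_depth=0
After op 6 (undo): buf='(empty)' undo_depth=0 redo_depth=1
After op 7 (type): buf='foo' undo_depth=1 redo_depth=0

Answer: foo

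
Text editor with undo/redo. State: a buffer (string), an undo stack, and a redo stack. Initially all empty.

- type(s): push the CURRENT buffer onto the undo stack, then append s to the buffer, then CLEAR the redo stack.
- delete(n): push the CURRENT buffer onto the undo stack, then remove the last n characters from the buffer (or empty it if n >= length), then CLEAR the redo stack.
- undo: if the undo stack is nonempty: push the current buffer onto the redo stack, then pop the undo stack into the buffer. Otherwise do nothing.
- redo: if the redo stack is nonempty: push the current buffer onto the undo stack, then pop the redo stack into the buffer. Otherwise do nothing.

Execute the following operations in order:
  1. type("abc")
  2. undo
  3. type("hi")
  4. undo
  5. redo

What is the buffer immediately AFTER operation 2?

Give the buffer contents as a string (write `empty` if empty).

Answer: empty

Derivation:
After op 1 (type): buf='abc' undo_depth=1 redo_depth=0
After op 2 (undo): buf='(empty)' undo_depth=0 redo_depth=1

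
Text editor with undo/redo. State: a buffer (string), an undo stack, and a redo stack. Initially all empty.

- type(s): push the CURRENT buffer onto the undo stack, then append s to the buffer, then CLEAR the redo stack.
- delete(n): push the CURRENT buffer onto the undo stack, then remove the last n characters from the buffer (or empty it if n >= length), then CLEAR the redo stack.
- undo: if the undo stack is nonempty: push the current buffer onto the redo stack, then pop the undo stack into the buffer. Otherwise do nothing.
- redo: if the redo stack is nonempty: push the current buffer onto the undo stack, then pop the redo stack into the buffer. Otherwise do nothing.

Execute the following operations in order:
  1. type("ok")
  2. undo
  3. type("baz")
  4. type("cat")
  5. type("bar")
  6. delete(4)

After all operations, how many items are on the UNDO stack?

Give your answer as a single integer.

Answer: 4

Derivation:
After op 1 (type): buf='ok' undo_depth=1 redo_depth=0
After op 2 (undo): buf='(empty)' undo_depth=0 redo_depth=1
After op 3 (type): buf='baz' undo_depth=1 redo_depth=0
After op 4 (type): buf='bazcat' undo_depth=2 redo_depth=0
After op 5 (type): buf='bazcatbar' undo_depth=3 redo_depth=0
After op 6 (delete): buf='bazca' undo_depth=4 redo_depth=0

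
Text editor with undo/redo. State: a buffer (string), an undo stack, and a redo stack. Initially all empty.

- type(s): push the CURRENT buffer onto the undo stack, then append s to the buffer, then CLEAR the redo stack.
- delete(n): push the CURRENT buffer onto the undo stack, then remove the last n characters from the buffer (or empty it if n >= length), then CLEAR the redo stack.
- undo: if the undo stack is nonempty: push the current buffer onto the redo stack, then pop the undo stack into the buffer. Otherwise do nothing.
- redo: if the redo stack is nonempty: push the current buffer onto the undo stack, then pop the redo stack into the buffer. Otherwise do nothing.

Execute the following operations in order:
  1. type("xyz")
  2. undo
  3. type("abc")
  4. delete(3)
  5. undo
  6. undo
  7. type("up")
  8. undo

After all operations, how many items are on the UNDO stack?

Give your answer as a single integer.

Answer: 0

Derivation:
After op 1 (type): buf='xyz' undo_depth=1 redo_depth=0
After op 2 (undo): buf='(empty)' undo_depth=0 redo_depth=1
After op 3 (type): buf='abc' undo_depth=1 redo_depth=0
After op 4 (delete): buf='(empty)' undo_depth=2 redo_depth=0
After op 5 (undo): buf='abc' undo_depth=1 redo_depth=1
After op 6 (undo): buf='(empty)' undo_depth=0 redo_depth=2
After op 7 (type): buf='up' undo_depth=1 redo_depth=0
After op 8 (undo): buf='(empty)' undo_depth=0 redo_depth=1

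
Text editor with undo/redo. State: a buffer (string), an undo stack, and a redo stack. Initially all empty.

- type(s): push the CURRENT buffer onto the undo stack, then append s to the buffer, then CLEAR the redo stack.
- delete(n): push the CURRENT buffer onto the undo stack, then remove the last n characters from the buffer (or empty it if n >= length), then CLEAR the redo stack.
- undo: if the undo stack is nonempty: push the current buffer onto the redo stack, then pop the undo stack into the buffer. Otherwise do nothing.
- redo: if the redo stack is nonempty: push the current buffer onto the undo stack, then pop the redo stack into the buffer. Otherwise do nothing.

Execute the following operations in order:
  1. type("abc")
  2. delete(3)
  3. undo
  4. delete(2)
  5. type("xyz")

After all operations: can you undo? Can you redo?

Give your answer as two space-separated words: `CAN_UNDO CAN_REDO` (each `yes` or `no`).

After op 1 (type): buf='abc' undo_depth=1 redo_depth=0
After op 2 (delete): buf='(empty)' undo_depth=2 redo_depth=0
After op 3 (undo): buf='abc' undo_depth=1 redo_depth=1
After op 4 (delete): buf='a' undo_depth=2 redo_depth=0
After op 5 (type): buf='axyz' undo_depth=3 redo_depth=0

Answer: yes no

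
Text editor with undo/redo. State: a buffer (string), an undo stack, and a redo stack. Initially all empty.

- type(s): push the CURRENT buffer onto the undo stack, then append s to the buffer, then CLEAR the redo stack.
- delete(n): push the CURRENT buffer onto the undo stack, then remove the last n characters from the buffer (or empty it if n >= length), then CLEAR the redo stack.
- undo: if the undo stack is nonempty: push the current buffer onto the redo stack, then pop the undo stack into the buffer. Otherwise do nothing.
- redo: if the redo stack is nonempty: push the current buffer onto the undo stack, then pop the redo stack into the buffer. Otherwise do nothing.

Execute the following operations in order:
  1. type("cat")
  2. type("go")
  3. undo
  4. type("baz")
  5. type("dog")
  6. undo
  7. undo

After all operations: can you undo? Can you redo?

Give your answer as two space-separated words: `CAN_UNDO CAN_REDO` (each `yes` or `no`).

After op 1 (type): buf='cat' undo_depth=1 redo_depth=0
After op 2 (type): buf='catgo' undo_depth=2 redo_depth=0
After op 3 (undo): buf='cat' undo_depth=1 redo_depth=1
After op 4 (type): buf='catbaz' undo_depth=2 redo_depth=0
After op 5 (type): buf='catbazdog' undo_depth=3 redo_depth=0
After op 6 (undo): buf='catbaz' undo_depth=2 redo_depth=1
After op 7 (undo): buf='cat' undo_depth=1 redo_depth=2

Answer: yes yes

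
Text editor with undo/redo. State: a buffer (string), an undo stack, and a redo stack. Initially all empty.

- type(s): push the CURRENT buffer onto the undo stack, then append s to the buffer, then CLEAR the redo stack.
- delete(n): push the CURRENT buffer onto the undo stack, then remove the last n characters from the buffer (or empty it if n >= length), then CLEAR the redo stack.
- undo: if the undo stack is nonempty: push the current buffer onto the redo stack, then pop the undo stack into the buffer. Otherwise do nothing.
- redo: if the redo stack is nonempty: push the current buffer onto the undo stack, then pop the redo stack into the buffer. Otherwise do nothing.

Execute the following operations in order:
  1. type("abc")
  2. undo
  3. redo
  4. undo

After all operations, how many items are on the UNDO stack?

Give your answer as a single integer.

Answer: 0

Derivation:
After op 1 (type): buf='abc' undo_depth=1 redo_depth=0
After op 2 (undo): buf='(empty)' undo_depth=0 redo_depth=1
After op 3 (redo): buf='abc' undo_depth=1 redo_depth=0
After op 4 (undo): buf='(empty)' undo_depth=0 redo_depth=1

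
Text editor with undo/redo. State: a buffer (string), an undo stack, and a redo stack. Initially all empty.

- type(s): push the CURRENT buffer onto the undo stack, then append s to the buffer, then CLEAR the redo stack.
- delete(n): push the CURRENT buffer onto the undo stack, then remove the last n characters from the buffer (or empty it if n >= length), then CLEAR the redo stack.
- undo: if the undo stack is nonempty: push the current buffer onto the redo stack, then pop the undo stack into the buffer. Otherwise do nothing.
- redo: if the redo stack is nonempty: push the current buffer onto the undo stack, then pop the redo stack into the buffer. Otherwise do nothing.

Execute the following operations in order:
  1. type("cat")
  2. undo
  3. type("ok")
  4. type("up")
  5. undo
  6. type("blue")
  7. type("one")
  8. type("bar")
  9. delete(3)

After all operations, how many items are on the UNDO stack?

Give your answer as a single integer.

After op 1 (type): buf='cat' undo_depth=1 redo_depth=0
After op 2 (undo): buf='(empty)' undo_depth=0 redo_depth=1
After op 3 (type): buf='ok' undo_depth=1 redo_depth=0
After op 4 (type): buf='okup' undo_depth=2 redo_depth=0
After op 5 (undo): buf='ok' undo_depth=1 redo_depth=1
After op 6 (type): buf='okblue' undo_depth=2 redo_depth=0
After op 7 (type): buf='okblueone' undo_depth=3 redo_depth=0
After op 8 (type): buf='okblueonebar' undo_depth=4 redo_depth=0
After op 9 (delete): buf='okblueone' undo_depth=5 redo_depth=0

Answer: 5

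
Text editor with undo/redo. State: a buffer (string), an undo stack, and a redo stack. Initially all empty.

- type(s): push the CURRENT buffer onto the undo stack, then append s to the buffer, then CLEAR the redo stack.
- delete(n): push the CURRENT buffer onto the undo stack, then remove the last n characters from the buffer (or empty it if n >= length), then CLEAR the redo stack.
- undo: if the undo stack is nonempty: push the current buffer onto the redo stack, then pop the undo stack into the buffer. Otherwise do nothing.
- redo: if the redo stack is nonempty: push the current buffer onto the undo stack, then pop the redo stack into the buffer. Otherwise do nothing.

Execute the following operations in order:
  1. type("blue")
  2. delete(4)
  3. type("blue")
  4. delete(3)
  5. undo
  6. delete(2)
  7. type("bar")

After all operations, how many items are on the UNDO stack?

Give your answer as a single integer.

After op 1 (type): buf='blue' undo_depth=1 redo_depth=0
After op 2 (delete): buf='(empty)' undo_depth=2 redo_depth=0
After op 3 (type): buf='blue' undo_depth=3 redo_depth=0
After op 4 (delete): buf='b' undo_depth=4 redo_depth=0
After op 5 (undo): buf='blue' undo_depth=3 redo_depth=1
After op 6 (delete): buf='bl' undo_depth=4 redo_depth=0
After op 7 (type): buf='blbar' undo_depth=5 redo_depth=0

Answer: 5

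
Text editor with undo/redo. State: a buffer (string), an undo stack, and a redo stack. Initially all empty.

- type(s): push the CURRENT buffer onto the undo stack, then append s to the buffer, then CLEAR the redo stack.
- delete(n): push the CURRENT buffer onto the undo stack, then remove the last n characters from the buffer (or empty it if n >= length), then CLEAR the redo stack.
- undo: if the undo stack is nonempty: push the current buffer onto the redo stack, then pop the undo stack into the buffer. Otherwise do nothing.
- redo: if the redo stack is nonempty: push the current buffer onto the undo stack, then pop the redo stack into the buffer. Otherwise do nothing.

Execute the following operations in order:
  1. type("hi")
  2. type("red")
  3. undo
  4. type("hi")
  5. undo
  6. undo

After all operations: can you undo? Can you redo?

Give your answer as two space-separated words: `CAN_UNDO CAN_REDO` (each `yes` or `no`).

Answer: no yes

Derivation:
After op 1 (type): buf='hi' undo_depth=1 redo_depth=0
After op 2 (type): buf='hired' undo_depth=2 redo_depth=0
After op 3 (undo): buf='hi' undo_depth=1 redo_depth=1
After op 4 (type): buf='hihi' undo_depth=2 redo_depth=0
After op 5 (undo): buf='hi' undo_depth=1 redo_depth=1
After op 6 (undo): buf='(empty)' undo_depth=0 redo_depth=2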